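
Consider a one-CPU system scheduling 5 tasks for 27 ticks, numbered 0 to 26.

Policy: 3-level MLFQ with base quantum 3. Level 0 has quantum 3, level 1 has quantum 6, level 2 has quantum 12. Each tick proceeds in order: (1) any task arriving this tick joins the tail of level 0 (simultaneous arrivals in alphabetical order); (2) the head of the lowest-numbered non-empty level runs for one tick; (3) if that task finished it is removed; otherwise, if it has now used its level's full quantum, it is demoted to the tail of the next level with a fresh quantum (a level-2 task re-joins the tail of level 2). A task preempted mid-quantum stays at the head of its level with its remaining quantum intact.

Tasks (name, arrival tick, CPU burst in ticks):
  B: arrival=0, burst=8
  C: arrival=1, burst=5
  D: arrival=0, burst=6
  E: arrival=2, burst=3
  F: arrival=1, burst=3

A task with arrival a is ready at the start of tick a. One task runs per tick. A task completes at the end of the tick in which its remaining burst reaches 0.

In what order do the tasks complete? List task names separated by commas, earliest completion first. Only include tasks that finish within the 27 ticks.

completion order = F, E, B, D, C

t=0: L0/L1/L2 = BD/-/- → run B
t=1: L0/L1/L2 = BDCF/-/- → run B
t=2: L0/L1/L2 = BDCFE/-/- → run B
t=3: L0/L1/L2 = DCFE/B/- → run D
t=4: L0/L1/L2 = DCFE/B/- → run D
t=5: L0/L1/L2 = DCFE/B/- → run D
t=6: L0/L1/L2 = CFE/BD/- → run C
t=7: L0/L1/L2 = CFE/BD/- → run C
t=8: L0/L1/L2 = CFE/BD/- → run C
t=9: L0/L1/L2 = FE/BDC/- → run F
t=10: L0/L1/L2 = FE/BDC/- → run F
t=11: L0/L1/L2 = FE/BDC/- → run F
t=12: L0/L1/L2 = E/BDC/- → run E
t=13: L0/L1/L2 = E/BDC/- → run E
t=14: L0/L1/L2 = E/BDC/- → run E
t=15: L0/L1/L2 = -/BDC/- → run B
t=16: L0/L1/L2 = -/BDC/- → run B
t=17: L0/L1/L2 = -/BDC/- → run B
t=18: L0/L1/L2 = -/BDC/- → run B
t=19: L0/L1/L2 = -/BDC/- → run B
t=20: L0/L1/L2 = -/DC/- → run D
t=21: L0/L1/L2 = -/DC/- → run D
t=22: L0/L1/L2 = -/DC/- → run D
t=23: L0/L1/L2 = -/C/- → run C
t=24: L0/L1/L2 = -/C/- → run C
t=25: (idle)
t=26: (idle)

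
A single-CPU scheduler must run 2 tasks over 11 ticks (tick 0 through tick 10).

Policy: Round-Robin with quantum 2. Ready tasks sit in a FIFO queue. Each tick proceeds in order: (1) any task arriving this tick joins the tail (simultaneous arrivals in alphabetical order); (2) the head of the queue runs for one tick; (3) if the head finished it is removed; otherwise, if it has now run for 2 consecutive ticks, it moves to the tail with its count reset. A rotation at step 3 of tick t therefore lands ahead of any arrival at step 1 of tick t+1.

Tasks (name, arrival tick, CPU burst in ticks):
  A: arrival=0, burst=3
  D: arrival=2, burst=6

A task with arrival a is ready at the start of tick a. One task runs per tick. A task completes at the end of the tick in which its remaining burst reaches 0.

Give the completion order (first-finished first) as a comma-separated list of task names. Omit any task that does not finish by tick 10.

t=0: queue=[A] q_used=0 → run A
t=1: queue=[A] q_used=1 → run A
t=2: queue=[A,D] q_used=0 → run A
t=3: queue=[D] q_used=0 → run D
t=4: queue=[D] q_used=1 → run D
t=5: queue=[D] q_used=0 → run D
t=6: queue=[D] q_used=1 → run D
t=7: queue=[D] q_used=0 → run D
t=8: queue=[D] q_used=1 → run D
t=9: (idle)
t=10: (idle)

completion order = A, D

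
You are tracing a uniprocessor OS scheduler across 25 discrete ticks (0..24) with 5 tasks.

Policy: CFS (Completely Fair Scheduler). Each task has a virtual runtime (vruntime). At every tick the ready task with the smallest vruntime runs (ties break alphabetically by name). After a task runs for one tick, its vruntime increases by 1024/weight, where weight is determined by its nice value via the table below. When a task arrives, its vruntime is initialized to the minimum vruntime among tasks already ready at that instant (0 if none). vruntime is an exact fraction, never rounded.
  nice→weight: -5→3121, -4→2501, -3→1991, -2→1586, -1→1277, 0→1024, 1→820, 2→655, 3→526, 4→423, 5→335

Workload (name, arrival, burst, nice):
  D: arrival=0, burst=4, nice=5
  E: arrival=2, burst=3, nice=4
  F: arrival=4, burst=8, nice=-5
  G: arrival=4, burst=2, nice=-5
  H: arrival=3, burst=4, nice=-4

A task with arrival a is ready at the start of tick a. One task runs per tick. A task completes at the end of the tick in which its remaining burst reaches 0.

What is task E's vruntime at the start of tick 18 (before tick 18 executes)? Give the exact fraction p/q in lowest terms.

vruntime(E, start of tick 18) = 1209344/141705

t=0: vr[D=0] → run D
t=1: vr[D=1024/335] → run D
t=2: vr[D=2048/335 E=2048/335] → run D
t=3: vr[D=3072/335 E=2048/335 H=2048/335] → run E
t=4: vr[D=3072/335 E=1209344/141705 F=2048/335 G=2048/335 H=2048/335] → run F
t=5: vr[D=3072/335 E=1209344/141705 F=6734848/1045535 G=2048/335 H=2048/335] → run G
t=6: vr[D=3072/335 E=1209344/141705 F=6734848/1045535 G=6734848/1045535 H=2048/335] → run H
t=7: vr[D=3072/335 E=1209344/141705 F=6734848/1045535 G=6734848/1045535 H=5465088/837835] → run F
t=8: vr[D=3072/335 E=1209344/141705 F=7077888/1045535 G=6734848/1045535 H=5465088/837835] → run G
t=9: vr[D=3072/335 E=1209344/141705 F=7077888/1045535 H=5465088/837835] → run H
t=10: vr[D=3072/335 E=1209344/141705 F=7077888/1045535 H=5808128/837835] → run F
t=11: vr[D=3072/335 E=1209344/141705 F=7420928/1045535 H=5808128/837835] → run H
t=12: vr[D=3072/335 E=1209344/141705 F=7420928/1045535 H=6151168/837835] → run F
t=13: vr[D=3072/335 E=1209344/141705 F=7763968/1045535 H=6151168/837835] → run H
t=14: vr[D=3072/335 E=1209344/141705 F=7763968/1045535] → run F
t=15: vr[D=3072/335 E=1209344/141705 F=8107008/1045535] → run F
t=16: vr[D=3072/335 E=1209344/141705 F=8450048/1045535] → run F
t=17: vr[D=3072/335 E=1209344/141705 F=8793088/1045535] → run F
t=18: vr[D=3072/335 E=1209344/141705] → run E
t=19: vr[D=3072/335 E=1552384/141705] → run D
t=20: vr[E=1552384/141705] → run E
t=21: (idle)
t=22: (idle)
t=23: (idle)
t=24: (idle)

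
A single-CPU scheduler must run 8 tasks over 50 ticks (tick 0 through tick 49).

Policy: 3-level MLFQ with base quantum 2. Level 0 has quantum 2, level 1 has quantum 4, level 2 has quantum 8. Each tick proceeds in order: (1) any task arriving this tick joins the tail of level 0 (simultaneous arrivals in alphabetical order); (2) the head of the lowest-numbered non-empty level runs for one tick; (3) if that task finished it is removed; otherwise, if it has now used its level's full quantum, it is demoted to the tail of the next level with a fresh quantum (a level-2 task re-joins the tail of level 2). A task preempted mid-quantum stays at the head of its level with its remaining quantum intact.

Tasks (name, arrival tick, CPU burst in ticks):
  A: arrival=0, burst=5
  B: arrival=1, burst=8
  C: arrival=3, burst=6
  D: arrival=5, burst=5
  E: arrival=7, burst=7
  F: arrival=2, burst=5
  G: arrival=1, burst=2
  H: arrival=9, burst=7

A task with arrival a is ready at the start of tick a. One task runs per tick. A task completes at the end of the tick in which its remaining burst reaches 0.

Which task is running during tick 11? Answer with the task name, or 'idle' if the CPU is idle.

t=0: L0/L1/L2 = A/-/- → run A
t=1: L0/L1/L2 = ABG/-/- → run A
t=2: L0/L1/L2 = BGF/A/- → run B
t=3: L0/L1/L2 = BGFC/A/- → run B
t=4: L0/L1/L2 = GFC/AB/- → run G
t=5: L0/L1/L2 = GFCD/AB/- → run G
t=6: L0/L1/L2 = FCD/AB/- → run F
t=7: L0/L1/L2 = FCDE/AB/- → run F
t=8: L0/L1/L2 = CDE/ABF/- → run C
t=9: L0/L1/L2 = CDEH/ABF/- → run C
t=10: L0/L1/L2 = DEH/ABFC/- → run D
t=11: L0/L1/L2 = DEH/ABFC/- → run D
t=12: L0/L1/L2 = EH/ABFCD/- → run E
t=13: L0/L1/L2 = EH/ABFCD/- → run E
t=14: L0/L1/L2 = H/ABFCDE/- → run H
t=15: L0/L1/L2 = H/ABFCDE/- → run H
t=16: L0/L1/L2 = -/ABFCDEH/- → run A
t=17: L0/L1/L2 = -/ABFCDEH/- → run A
t=18: L0/L1/L2 = -/ABFCDEH/- → run A
t=19: L0/L1/L2 = -/BFCDEH/- → run B
t=20: L0/L1/L2 = -/BFCDEH/- → run B
t=21: L0/L1/L2 = -/BFCDEH/- → run B
t=22: L0/L1/L2 = -/BFCDEH/- → run B
t=23: L0/L1/L2 = -/FCDEH/B → run F
t=24: L0/L1/L2 = -/FCDEH/B → run F
t=25: L0/L1/L2 = -/FCDEH/B → run F
t=26: L0/L1/L2 = -/CDEH/B → run C
t=27: L0/L1/L2 = -/CDEH/B → run C
t=28: L0/L1/L2 = -/CDEH/B → run C
t=29: L0/L1/L2 = -/CDEH/B → run C
t=30: L0/L1/L2 = -/DEH/B → run D
t=31: L0/L1/L2 = -/DEH/B → run D
t=32: L0/L1/L2 = -/DEH/B → run D
t=33: L0/L1/L2 = -/EH/B → run E
t=34: L0/L1/L2 = -/EH/B → run E
t=35: L0/L1/L2 = -/EH/B → run E
t=36: L0/L1/L2 = -/EH/B → run E
t=37: L0/L1/L2 = -/H/BE → run H
t=38: L0/L1/L2 = -/H/BE → run H
t=39: L0/L1/L2 = -/H/BE → run H
t=40: L0/L1/L2 = -/H/BE → run H
t=41: L0/L1/L2 = -/-/BEH → run B
t=42: L0/L1/L2 = -/-/BEH → run B
t=43: L0/L1/L2 = -/-/EH → run E
t=44: L0/L1/L2 = -/-/H → run H
t=45: (idle)
t=46: (idle)
t=47: (idle)
t=48: (idle)
t=49: (idle)

running at tick 11 = D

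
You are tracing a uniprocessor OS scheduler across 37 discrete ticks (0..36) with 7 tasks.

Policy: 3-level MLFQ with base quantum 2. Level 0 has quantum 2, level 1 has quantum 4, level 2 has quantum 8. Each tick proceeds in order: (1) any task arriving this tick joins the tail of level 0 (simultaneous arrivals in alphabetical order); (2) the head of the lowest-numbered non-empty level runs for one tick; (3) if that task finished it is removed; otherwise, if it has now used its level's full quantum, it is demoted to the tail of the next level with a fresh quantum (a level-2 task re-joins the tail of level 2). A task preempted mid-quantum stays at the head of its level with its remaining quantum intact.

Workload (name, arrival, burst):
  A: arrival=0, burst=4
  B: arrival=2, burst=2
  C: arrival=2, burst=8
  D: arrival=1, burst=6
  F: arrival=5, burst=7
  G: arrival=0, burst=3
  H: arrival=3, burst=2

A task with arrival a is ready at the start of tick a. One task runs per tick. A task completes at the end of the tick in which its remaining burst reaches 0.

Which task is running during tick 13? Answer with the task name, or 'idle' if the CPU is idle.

running at tick 13 = F

t=0: L0/L1/L2 = AG/-/- → run A
t=1: L0/L1/L2 = AGD/-/- → run A
t=2: L0/L1/L2 = GDBC/A/- → run G
t=3: L0/L1/L2 = GDBCH/A/- → run G
t=4: L0/L1/L2 = DBCH/AG/- → run D
t=5: L0/L1/L2 = DBCHF/AG/- → run D
t=6: L0/L1/L2 = BCHF/AGD/- → run B
t=7: L0/L1/L2 = BCHF/AGD/- → run B
t=8: L0/L1/L2 = CHF/AGD/- → run C
t=9: L0/L1/L2 = CHF/AGD/- → run C
t=10: L0/L1/L2 = HF/AGDC/- → run H
t=11: L0/L1/L2 = HF/AGDC/- → run H
t=12: L0/L1/L2 = F/AGDC/- → run F
t=13: L0/L1/L2 = F/AGDC/- → run F
t=14: L0/L1/L2 = -/AGDCF/- → run A
t=15: L0/L1/L2 = -/AGDCF/- → run A
t=16: L0/L1/L2 = -/GDCF/- → run G
t=17: L0/L1/L2 = -/DCF/- → run D
t=18: L0/L1/L2 = -/DCF/- → run D
t=19: L0/L1/L2 = -/DCF/- → run D
t=20: L0/L1/L2 = -/DCF/- → run D
t=21: L0/L1/L2 = -/CF/- → run C
t=22: L0/L1/L2 = -/CF/- → run C
t=23: L0/L1/L2 = -/CF/- → run C
t=24: L0/L1/L2 = -/CF/- → run C
t=25: L0/L1/L2 = -/F/C → run F
t=26: L0/L1/L2 = -/F/C → run F
t=27: L0/L1/L2 = -/F/C → run F
t=28: L0/L1/L2 = -/F/C → run F
t=29: L0/L1/L2 = -/-/CF → run C
t=30: L0/L1/L2 = -/-/CF → run C
t=31: L0/L1/L2 = -/-/F → run F
t=32: (idle)
t=33: (idle)
t=34: (idle)
t=35: (idle)
t=36: (idle)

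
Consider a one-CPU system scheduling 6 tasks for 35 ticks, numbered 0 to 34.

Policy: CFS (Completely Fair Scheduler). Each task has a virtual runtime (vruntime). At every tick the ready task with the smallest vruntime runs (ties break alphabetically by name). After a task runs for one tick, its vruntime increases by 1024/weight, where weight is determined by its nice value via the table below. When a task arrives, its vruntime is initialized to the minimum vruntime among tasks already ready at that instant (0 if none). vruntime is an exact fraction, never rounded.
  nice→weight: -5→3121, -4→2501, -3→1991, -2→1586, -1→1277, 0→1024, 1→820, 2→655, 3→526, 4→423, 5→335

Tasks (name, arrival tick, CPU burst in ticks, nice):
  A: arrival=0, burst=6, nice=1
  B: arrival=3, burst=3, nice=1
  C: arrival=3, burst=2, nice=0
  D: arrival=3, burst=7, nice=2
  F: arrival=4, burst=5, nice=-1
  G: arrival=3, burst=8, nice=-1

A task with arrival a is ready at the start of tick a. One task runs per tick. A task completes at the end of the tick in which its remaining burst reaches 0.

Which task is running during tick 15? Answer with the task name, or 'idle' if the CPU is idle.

t=0: vr[A=0] → run A
t=1: vr[A=256/205] → run A
t=2: vr[A=512/205] → run A
t=3: vr[A=768/205 B=768/205 C=768/205 D=768/205 G=768/205] → run A
t=4: vr[A=1024/205 B=768/205 C=768/205 D=768/205 F=768/205 G=768/205] → run B
t=5: vr[A=1024/205 B=1024/205 C=768/205 D=768/205 F=768/205 G=768/205] → run C
t=6: vr[A=1024/205 B=1024/205 C=973/205 D=768/205 F=768/205 G=768/205] → run D
t=7: vr[A=1024/205 B=1024/205 C=973/205 D=142592/26855 F=768/205 G=768/205] → run F
t=8: vr[A=1024/205 B=1024/205 C=973/205 D=142592/26855 F=1190656/261785 G=768/205] → run G
t=9: vr[A=1024/205 B=1024/205 C=973/205 D=142592/26855 F=1190656/261785 G=1190656/261785] → run F
t=10: vr[A=1024/205 B=1024/205 C=973/205 D=142592/26855 F=1400576/261785 G=1190656/261785] → run G
t=11: vr[A=1024/205 B=1024/205 C=973/205 D=142592/26855 F=1400576/261785 G=1400576/261785] → run C
t=12: vr[A=1024/205 B=1024/205 D=142592/26855 F=1400576/261785 G=1400576/261785] → run A
t=13: vr[A=256/41 B=1024/205 D=142592/26855 F=1400576/261785 G=1400576/261785] → run B
t=14: vr[A=256/41 B=256/41 D=142592/26855 F=1400576/261785 G=1400576/261785] → run D
t=15: vr[A=256/41 B=256/41 D=184576/26855 F=1400576/261785 G=1400576/261785] → run F
t=16: vr[A=256/41 B=256/41 D=184576/26855 F=1610496/261785 G=1400576/261785] → run G
t=17: vr[A=256/41 B=256/41 D=184576/26855 F=1610496/261785 G=1610496/261785] → run F
t=18: vr[A=256/41 B=256/41 D=184576/26855 F=1820416/261785 G=1610496/261785] → run G
t=19: vr[A=256/41 B=256/41 D=184576/26855 F=1820416/261785 G=1820416/261785] → run A
t=20: vr[B=256/41 D=184576/26855 F=1820416/261785 G=1820416/261785] → run B
t=21: vr[D=184576/26855 F=1820416/261785 G=1820416/261785] → run D
t=22: vr[D=45312/5371 F=1820416/261785 G=1820416/261785] → run F
t=23: vr[D=45312/5371 G=1820416/261785] → run G
t=24: vr[D=45312/5371 G=2030336/261785] → run G
t=25: vr[D=45312/5371 G=2240256/261785] → run D
t=26: vr[D=268544/26855 G=2240256/261785] → run G
t=27: vr[D=268544/26855 G=2450176/261785] → run G
t=28: vr[D=268544/26855] → run D
t=29: vr[D=310528/26855] → run D
t=30: vr[D=352512/26855] → run D
t=31: (idle)
t=32: (idle)
t=33: (idle)
t=34: (idle)

running at tick 15 = F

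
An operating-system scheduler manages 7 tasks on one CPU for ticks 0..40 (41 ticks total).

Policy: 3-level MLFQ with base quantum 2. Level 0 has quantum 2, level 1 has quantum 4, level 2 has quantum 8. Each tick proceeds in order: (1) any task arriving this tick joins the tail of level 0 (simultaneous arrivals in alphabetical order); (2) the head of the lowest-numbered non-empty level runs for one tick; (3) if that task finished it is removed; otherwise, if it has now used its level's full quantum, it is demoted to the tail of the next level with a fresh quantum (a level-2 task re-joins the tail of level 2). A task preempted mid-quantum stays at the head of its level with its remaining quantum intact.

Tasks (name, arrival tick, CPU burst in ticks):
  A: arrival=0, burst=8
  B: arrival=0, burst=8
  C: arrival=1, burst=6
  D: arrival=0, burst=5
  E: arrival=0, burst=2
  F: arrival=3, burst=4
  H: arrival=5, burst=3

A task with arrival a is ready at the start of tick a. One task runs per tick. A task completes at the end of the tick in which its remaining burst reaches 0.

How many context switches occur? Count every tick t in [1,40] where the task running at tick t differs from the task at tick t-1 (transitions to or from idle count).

t=0: L0/L1/L2 = ABDE/-/- → run A
t=1: L0/L1/L2 = ABDEC/-/- → run A
t=2: L0/L1/L2 = BDEC/A/- → run B
t=3: L0/L1/L2 = BDECF/A/- → run B
t=4: L0/L1/L2 = DECF/AB/- → run D
t=5: L0/L1/L2 = DECFH/AB/- → run D
t=6: L0/L1/L2 = ECFH/ABD/- → run E
t=7: L0/L1/L2 = ECFH/ABD/- → run E
t=8: L0/L1/L2 = CFH/ABD/- → run C
t=9: L0/L1/L2 = CFH/ABD/- → run C
t=10: L0/L1/L2 = FH/ABDC/- → run F
t=11: L0/L1/L2 = FH/ABDC/- → run F
t=12: L0/L1/L2 = H/ABDCF/- → run H
t=13: L0/L1/L2 = H/ABDCF/- → run H
t=14: L0/L1/L2 = -/ABDCFH/- → run A
t=15: L0/L1/L2 = -/ABDCFH/- → run A
t=16: L0/L1/L2 = -/ABDCFH/- → run A
t=17: L0/L1/L2 = -/ABDCFH/- → run A
t=18: L0/L1/L2 = -/BDCFH/A → run B
t=19: L0/L1/L2 = -/BDCFH/A → run B
t=20: L0/L1/L2 = -/BDCFH/A → run B
t=21: L0/L1/L2 = -/BDCFH/A → run B
t=22: L0/L1/L2 = -/DCFH/AB → run D
t=23: L0/L1/L2 = -/DCFH/AB → run D
t=24: L0/L1/L2 = -/DCFH/AB → run D
t=25: L0/L1/L2 = -/CFH/AB → run C
t=26: L0/L1/L2 = -/CFH/AB → run C
t=27: L0/L1/L2 = -/CFH/AB → run C
t=28: L0/L1/L2 = -/CFH/AB → run C
t=29: L0/L1/L2 = -/FH/AB → run F
t=30: L0/L1/L2 = -/FH/AB → run F
t=31: L0/L1/L2 = -/H/AB → run H
t=32: L0/L1/L2 = -/-/AB → run A
t=33: L0/L1/L2 = -/-/AB → run A
t=34: L0/L1/L2 = -/-/B → run B
t=35: L0/L1/L2 = -/-/B → run B
t=36: (idle)
t=37: (idle)
t=38: (idle)
t=39: (idle)
t=40: (idle)

context switches = 15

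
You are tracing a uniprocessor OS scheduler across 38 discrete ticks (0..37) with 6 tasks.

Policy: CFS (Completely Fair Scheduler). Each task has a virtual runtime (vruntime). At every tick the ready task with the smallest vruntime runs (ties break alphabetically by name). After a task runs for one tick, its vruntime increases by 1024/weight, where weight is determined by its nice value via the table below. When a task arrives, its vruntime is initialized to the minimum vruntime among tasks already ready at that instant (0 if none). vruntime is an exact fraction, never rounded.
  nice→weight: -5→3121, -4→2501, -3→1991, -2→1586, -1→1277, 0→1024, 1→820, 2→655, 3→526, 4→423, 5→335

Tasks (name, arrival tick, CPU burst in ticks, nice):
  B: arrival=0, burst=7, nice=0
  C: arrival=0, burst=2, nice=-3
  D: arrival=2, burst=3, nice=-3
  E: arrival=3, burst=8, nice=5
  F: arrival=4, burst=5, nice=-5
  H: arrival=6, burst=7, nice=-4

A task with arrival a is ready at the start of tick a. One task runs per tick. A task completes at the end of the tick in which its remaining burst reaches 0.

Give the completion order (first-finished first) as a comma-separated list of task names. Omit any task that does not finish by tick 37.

t=0: vr[B=0 C=0] → run B
t=1: vr[B=1 C=0] → run C
t=2: vr[B=1 C=1024/1991 D=1024/1991] → run C
t=3: vr[B=1 D=1024/1991 E=1024/1991] → run D
t=4: vr[B=1 D=2048/1991 E=1024/1991 F=1024/1991] → run E
t=5: vr[B=1 D=2048/1991 E=2381824/666985 F=1024/1991] → run F
t=6: vr[B=1 D=2048/1991 E=2381824/666985 F=5234688/6213911 H=5234688/6213911] → run F
t=7: vr[B=1 D=2048/1991 E=2381824/666985 F=7273472/6213911 H=5234688/6213911] → run H
t=8: vr[B=1 D=2048/1991 E=2381824/666985 F=7273472/6213911 H=19454999552/15540991411] → run B
t=9: vr[B=2 D=2048/1991 E=2381824/666985 F=7273472/6213911 H=19454999552/15540991411] → run D
t=10: vr[B=2 D=3072/1991 E=2381824/666985 F=7273472/6213911 H=19454999552/15540991411] → run F
t=11: vr[B=2 D=3072/1991 E=2381824/666985 F=9312256/6213911 H=19454999552/15540991411] → run H
t=12: vr[B=2 D=3072/1991 E=2381824/666985 F=9312256/6213911 H=25818044416/15540991411] → run F
t=13: vr[B=2 D=3072/1991 E=2381824/666985 F=11351040/6213911 H=25818044416/15540991411] → run D
t=14: vr[B=2 E=2381824/666985 F=11351040/6213911 H=25818044416/15540991411] → run H
t=15: vr[B=2 E=2381824/666985 F=11351040/6213911 H=32181089280/15540991411] → run F
t=16: vr[B=2 E=2381824/666985 H=32181089280/15540991411] → run B
t=17: vr[B=3 E=2381824/666985 H=32181089280/15540991411] → run H
t=18: vr[B=3 E=2381824/666985 H=38544134144/15540991411] → run H
t=19: vr[B=3 E=2381824/666985 H=44907179008/15540991411] → run H
t=20: vr[B=3 E=2381824/666985 H=51270223872/15540991411] → run B
t=21: vr[B=4 E=2381824/666985 H=51270223872/15540991411] → run H
t=22: vr[B=4 E=2381824/666985] → run E
t=23: vr[B=4 E=4420608/666985] → run B
t=24: vr[B=5 E=4420608/666985] → run B
t=25: vr[B=6 E=4420608/666985] → run B
t=26: vr[E=4420608/666985] → run E
t=27: vr[E=6459392/666985] → run E
t=28: vr[E=8498176/666985] → run E
t=29: vr[E=2107392/133397] → run E
t=30: vr[E=12575744/666985] → run E
t=31: vr[E=14614528/666985] → run E
t=32: (idle)
t=33: (idle)
t=34: (idle)
t=35: (idle)
t=36: (idle)
t=37: (idle)

completion order = C, D, F, H, B, E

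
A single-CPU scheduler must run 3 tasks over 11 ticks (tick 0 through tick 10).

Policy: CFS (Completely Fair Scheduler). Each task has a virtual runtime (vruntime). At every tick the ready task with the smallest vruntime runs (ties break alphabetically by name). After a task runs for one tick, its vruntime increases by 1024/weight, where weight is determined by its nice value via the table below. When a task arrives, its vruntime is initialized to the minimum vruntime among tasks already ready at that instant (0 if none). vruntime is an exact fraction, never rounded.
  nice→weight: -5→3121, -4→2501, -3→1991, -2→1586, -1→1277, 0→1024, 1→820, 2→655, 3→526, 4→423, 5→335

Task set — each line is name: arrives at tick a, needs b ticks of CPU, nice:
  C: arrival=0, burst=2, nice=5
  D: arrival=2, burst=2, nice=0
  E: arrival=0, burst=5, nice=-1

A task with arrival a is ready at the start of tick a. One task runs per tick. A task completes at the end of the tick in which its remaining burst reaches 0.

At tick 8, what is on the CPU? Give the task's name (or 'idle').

t=0: vr[C=0 E=0] → run C
t=1: vr[C=1024/335 E=0] → run E
t=2: vr[C=1024/335 D=1024/1277 E=1024/1277] → run D
t=3: vr[C=1024/335 D=2301/1277 E=1024/1277] → run E
t=4: vr[C=1024/335 D=2301/1277 E=2048/1277] → run E
t=5: vr[C=1024/335 D=2301/1277 E=3072/1277] → run D
t=6: vr[C=1024/335 E=3072/1277] → run E
t=7: vr[C=1024/335 E=4096/1277] → run C
t=8: vr[E=4096/1277] → run E
t=9: (idle)
t=10: (idle)

running at tick 8 = E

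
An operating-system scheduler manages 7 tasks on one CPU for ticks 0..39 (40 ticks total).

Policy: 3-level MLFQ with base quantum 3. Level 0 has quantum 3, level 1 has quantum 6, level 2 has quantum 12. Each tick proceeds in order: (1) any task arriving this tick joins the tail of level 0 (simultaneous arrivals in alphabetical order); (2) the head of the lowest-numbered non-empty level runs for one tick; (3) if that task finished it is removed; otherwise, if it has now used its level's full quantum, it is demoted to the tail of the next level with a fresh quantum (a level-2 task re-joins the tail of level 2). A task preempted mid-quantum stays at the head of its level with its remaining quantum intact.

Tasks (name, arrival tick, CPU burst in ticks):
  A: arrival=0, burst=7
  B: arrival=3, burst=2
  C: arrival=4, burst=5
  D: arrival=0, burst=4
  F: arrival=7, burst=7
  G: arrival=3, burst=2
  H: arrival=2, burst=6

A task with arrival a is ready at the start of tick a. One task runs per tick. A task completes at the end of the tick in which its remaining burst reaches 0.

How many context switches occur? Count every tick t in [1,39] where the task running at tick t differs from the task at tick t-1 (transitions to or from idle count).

t=0: L0/L1/L2 = AD/-/- → run A
t=1: L0/L1/L2 = AD/-/- → run A
t=2: L0/L1/L2 = ADH/-/- → run A
t=3: L0/L1/L2 = DHBG/A/- → run D
t=4: L0/L1/L2 = DHBGC/A/- → run D
t=5: L0/L1/L2 = DHBGC/A/- → run D
t=6: L0/L1/L2 = HBGC/AD/- → run H
t=7: L0/L1/L2 = HBGCF/AD/- → run H
t=8: L0/L1/L2 = HBGCF/AD/- → run H
t=9: L0/L1/L2 = BGCF/ADH/- → run B
t=10: L0/L1/L2 = BGCF/ADH/- → run B
t=11: L0/L1/L2 = GCF/ADH/- → run G
t=12: L0/L1/L2 = GCF/ADH/- → run G
t=13: L0/L1/L2 = CF/ADH/- → run C
t=14: L0/L1/L2 = CF/ADH/- → run C
t=15: L0/L1/L2 = CF/ADH/- → run C
t=16: L0/L1/L2 = F/ADHC/- → run F
t=17: L0/L1/L2 = F/ADHC/- → run F
t=18: L0/L1/L2 = F/ADHC/- → run F
t=19: L0/L1/L2 = -/ADHCF/- → run A
t=20: L0/L1/L2 = -/ADHCF/- → run A
t=21: L0/L1/L2 = -/ADHCF/- → run A
t=22: L0/L1/L2 = -/ADHCF/- → run A
t=23: L0/L1/L2 = -/DHCF/- → run D
t=24: L0/L1/L2 = -/HCF/- → run H
t=25: L0/L1/L2 = -/HCF/- → run H
t=26: L0/L1/L2 = -/HCF/- → run H
t=27: L0/L1/L2 = -/CF/- → run C
t=28: L0/L1/L2 = -/CF/- → run C
t=29: L0/L1/L2 = -/F/- → run F
t=30: L0/L1/L2 = -/F/- → run F
t=31: L0/L1/L2 = -/F/- → run F
t=32: L0/L1/L2 = -/F/- → run F
t=33: (idle)
t=34: (idle)
t=35: (idle)
t=36: (idle)
t=37: (idle)
t=38: (idle)
t=39: (idle)

context switches = 12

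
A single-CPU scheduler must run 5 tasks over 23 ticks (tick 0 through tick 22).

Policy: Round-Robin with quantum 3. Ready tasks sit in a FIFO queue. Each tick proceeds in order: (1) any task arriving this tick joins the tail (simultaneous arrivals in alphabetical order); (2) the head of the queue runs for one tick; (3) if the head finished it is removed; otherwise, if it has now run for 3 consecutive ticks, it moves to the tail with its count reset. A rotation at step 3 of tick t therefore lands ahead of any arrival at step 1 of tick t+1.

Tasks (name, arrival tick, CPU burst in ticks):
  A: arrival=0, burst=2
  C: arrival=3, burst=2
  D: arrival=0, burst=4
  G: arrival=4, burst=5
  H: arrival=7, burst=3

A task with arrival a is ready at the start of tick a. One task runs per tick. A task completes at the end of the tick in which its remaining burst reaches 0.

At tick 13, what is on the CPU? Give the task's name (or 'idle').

t=0: queue=[A,D] q_used=0 → run A
t=1: queue=[A,D] q_used=1 → run A
t=2: queue=[D] q_used=0 → run D
t=3: queue=[D,C] q_used=1 → run D
t=4: queue=[D,C,G] q_used=2 → run D
t=5: queue=[C,G,D] q_used=0 → run C
t=6: queue=[C,G,D] q_used=1 → run C
t=7: queue=[G,D,H] q_used=0 → run G
t=8: queue=[G,D,H] q_used=1 → run G
t=9: queue=[G,D,H] q_used=2 → run G
t=10: queue=[D,H,G] q_used=0 → run D
t=11: queue=[H,G] q_used=0 → run H
t=12: queue=[H,G] q_used=1 → run H
t=13: queue=[H,G] q_used=2 → run H
t=14: queue=[G] q_used=0 → run G
t=15: queue=[G] q_used=1 → run G
t=16: (idle)
t=17: (idle)
t=18: (idle)
t=19: (idle)
t=20: (idle)
t=21: (idle)
t=22: (idle)

running at tick 13 = H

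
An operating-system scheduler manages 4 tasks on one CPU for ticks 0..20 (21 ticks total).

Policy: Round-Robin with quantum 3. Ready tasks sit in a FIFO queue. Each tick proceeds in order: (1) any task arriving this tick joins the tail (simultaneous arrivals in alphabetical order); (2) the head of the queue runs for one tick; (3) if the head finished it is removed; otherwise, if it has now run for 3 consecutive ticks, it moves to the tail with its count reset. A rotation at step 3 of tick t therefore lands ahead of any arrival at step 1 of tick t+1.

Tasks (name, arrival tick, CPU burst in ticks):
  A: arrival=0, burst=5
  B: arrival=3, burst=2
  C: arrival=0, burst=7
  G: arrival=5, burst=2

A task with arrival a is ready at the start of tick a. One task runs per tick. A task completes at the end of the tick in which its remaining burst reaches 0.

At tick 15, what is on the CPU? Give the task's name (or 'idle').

running at tick 15 = C

t=0: queue=[A,C] q_used=0 → run A
t=1: queue=[A,C] q_used=1 → run A
t=2: queue=[A,C] q_used=2 → run A
t=3: queue=[C,A,B] q_used=0 → run C
t=4: queue=[C,A,B] q_used=1 → run C
t=5: queue=[C,A,B,G] q_used=2 → run C
t=6: queue=[A,B,G,C] q_used=0 → run A
t=7: queue=[A,B,G,C] q_used=1 → run A
t=8: queue=[B,G,C] q_used=0 → run B
t=9: queue=[B,G,C] q_used=1 → run B
t=10: queue=[G,C] q_used=0 → run G
t=11: queue=[G,C] q_used=1 → run G
t=12: queue=[C] q_used=0 → run C
t=13: queue=[C] q_used=1 → run C
t=14: queue=[C] q_used=2 → run C
t=15: queue=[C] q_used=0 → run C
t=16: (idle)
t=17: (idle)
t=18: (idle)
t=19: (idle)
t=20: (idle)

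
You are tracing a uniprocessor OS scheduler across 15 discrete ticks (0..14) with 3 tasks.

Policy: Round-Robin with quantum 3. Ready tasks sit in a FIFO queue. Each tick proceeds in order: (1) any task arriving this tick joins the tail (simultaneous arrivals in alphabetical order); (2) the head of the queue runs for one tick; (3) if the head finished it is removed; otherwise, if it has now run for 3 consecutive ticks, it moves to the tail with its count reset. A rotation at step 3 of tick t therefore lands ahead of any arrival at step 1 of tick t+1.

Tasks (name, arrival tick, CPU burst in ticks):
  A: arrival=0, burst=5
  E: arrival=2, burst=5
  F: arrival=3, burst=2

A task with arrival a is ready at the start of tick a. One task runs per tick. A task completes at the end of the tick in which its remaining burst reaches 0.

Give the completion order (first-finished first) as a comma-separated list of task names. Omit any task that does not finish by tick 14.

completion order = A, F, E

t=0: queue=[A] q_used=0 → run A
t=1: queue=[A] q_used=1 → run A
t=2: queue=[A,E] q_used=2 → run A
t=3: queue=[E,A,F] q_used=0 → run E
t=4: queue=[E,A,F] q_used=1 → run E
t=5: queue=[E,A,F] q_used=2 → run E
t=6: queue=[A,F,E] q_used=0 → run A
t=7: queue=[A,F,E] q_used=1 → run A
t=8: queue=[F,E] q_used=0 → run F
t=9: queue=[F,E] q_used=1 → run F
t=10: queue=[E] q_used=0 → run E
t=11: queue=[E] q_used=1 → run E
t=12: (idle)
t=13: (idle)
t=14: (idle)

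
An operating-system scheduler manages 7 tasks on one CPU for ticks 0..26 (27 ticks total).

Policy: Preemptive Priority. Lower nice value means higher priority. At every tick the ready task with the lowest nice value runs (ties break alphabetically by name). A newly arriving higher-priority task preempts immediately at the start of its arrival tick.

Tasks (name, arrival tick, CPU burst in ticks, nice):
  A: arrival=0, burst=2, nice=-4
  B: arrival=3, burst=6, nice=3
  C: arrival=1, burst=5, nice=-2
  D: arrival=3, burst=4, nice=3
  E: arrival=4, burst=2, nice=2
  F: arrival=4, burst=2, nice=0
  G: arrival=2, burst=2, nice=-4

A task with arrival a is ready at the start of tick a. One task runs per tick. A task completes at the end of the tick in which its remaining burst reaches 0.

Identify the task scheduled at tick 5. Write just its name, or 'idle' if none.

running at tick 5 = C

t=0: ready={A} → run A
t=1: ready={A,C} → run A
t=2: ready={C,G} → run G
t=3: ready={B,C,D,G} → run G
t=4: ready={B,C,D,E,F} → run C
t=5: ready={B,C,D,E,F} → run C
t=6: ready={B,C,D,E,F} → run C
t=7: ready={B,C,D,E,F} → run C
t=8: ready={B,C,D,E,F} → run C
t=9: ready={B,D,E,F} → run F
t=10: ready={B,D,E,F} → run F
t=11: ready={B,D,E} → run E
t=12: ready={B,D,E} → run E
t=13: ready={B,D} → run B
t=14: ready={B,D} → run B
t=15: ready={B,D} → run B
t=16: ready={B,D} → run B
t=17: ready={B,D} → run B
t=18: ready={B,D} → run B
t=19: ready={D} → run D
t=20: ready={D} → run D
t=21: ready={D} → run D
t=22: ready={D} → run D
t=23: (idle)
t=24: (idle)
t=25: (idle)
t=26: (idle)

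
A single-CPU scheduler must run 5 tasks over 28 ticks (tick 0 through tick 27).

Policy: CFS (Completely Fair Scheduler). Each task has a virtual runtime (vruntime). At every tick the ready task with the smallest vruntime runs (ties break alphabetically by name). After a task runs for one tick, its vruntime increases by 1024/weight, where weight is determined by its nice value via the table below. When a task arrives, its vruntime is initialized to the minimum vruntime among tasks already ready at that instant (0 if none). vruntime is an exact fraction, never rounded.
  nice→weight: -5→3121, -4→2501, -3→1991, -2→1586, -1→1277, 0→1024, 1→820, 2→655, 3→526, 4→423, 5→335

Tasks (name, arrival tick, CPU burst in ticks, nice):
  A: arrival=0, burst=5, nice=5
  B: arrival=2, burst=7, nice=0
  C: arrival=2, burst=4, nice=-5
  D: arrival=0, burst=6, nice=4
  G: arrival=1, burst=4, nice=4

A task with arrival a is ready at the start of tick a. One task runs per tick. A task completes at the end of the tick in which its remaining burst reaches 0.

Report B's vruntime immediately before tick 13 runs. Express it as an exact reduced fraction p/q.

vruntime(B, start of tick 13) = 4/1

t=0: vr[A=0 D=0] → run A
t=1: vr[A=1024/335 D=0 G=0] → run D
t=2: vr[A=1024/335 B=0 C=0 D=1024/423 G=0] → run B
t=3: vr[A=1024/335 B=1 C=0 D=1024/423 G=0] → run C
t=4: vr[A=1024/335 B=1 C=1024/3121 D=1024/423 G=0] → run G
t=5: vr[A=1024/335 B=1 C=1024/3121 D=1024/423 G=1024/423] → run C
t=6: vr[A=1024/335 B=1 C=2048/3121 D=1024/423 G=1024/423] → run C
t=7: vr[A=1024/335 B=1 C=3072/3121 D=1024/423 G=1024/423] → run C
t=8: vr[A=1024/335 B=1 D=1024/423 G=1024/423] → run B
t=9: vr[A=1024/335 B=2 D=1024/423 G=1024/423] → run B
t=10: vr[A=1024/335 B=3 D=1024/423 G=1024/423] → run D
t=11: vr[A=1024/335 B=3 D=2048/423 G=1024/423] → run G
t=12: vr[A=1024/335 B=3 D=2048/423 G=2048/423] → run B
t=13: vr[A=1024/335 B=4 D=2048/423 G=2048/423] → run A
t=14: vr[A=2048/335 B=4 D=2048/423 G=2048/423] → run B
t=15: vr[A=2048/335 B=5 D=2048/423 G=2048/423] → run D
t=16: vr[A=2048/335 B=5 D=1024/141 G=2048/423] → run G
t=17: vr[A=2048/335 B=5 D=1024/141 G=1024/141] → run B
t=18: vr[A=2048/335 B=6 D=1024/141 G=1024/141] → run B
t=19: vr[A=2048/335 D=1024/141 G=1024/141] → run A
t=20: vr[A=3072/335 D=1024/141 G=1024/141] → run D
t=21: vr[A=3072/335 D=4096/423 G=1024/141] → run G
t=22: vr[A=3072/335 D=4096/423] → run A
t=23: vr[A=4096/335 D=4096/423] → run D
t=24: vr[A=4096/335 D=5120/423] → run D
t=25: vr[A=4096/335] → run A
t=26: (idle)
t=27: (idle)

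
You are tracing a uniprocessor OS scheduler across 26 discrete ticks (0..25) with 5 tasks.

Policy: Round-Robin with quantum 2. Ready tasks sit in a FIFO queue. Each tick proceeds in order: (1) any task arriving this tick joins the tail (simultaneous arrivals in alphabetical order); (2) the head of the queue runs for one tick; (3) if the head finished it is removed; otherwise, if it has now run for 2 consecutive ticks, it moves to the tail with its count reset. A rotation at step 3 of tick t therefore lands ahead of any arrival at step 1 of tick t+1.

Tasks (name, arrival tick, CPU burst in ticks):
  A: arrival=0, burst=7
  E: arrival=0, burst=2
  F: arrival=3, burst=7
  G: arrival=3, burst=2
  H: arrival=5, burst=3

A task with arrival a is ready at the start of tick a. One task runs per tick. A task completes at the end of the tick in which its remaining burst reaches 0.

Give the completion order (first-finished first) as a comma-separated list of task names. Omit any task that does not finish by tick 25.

t=0: queue=[A,E] q_used=0 → run A
t=1: queue=[A,E] q_used=1 → run A
t=2: queue=[E,A] q_used=0 → run E
t=3: queue=[E,A,F,G] q_used=1 → run E
t=4: queue=[A,F,G] q_used=0 → run A
t=5: queue=[A,F,G,H] q_used=1 → run A
t=6: queue=[F,G,H,A] q_used=0 → run F
t=7: queue=[F,G,H,A] q_used=1 → run F
t=8: queue=[G,H,A,F] q_used=0 → run G
t=9: queue=[G,H,A,F] q_used=1 → run G
t=10: queue=[H,A,F] q_used=0 → run H
t=11: queue=[H,A,F] q_used=1 → run H
t=12: queue=[A,F,H] q_used=0 → run A
t=13: queue=[A,F,H] q_used=1 → run A
t=14: queue=[F,H,A] q_used=0 → run F
t=15: queue=[F,H,A] q_used=1 → run F
t=16: queue=[H,A,F] q_used=0 → run H
t=17: queue=[A,F] q_used=0 → run A
t=18: queue=[F] q_used=0 → run F
t=19: queue=[F] q_used=1 → run F
t=20: queue=[F] q_used=0 → run F
t=21: (idle)
t=22: (idle)
t=23: (idle)
t=24: (idle)
t=25: (idle)

completion order = E, G, H, A, F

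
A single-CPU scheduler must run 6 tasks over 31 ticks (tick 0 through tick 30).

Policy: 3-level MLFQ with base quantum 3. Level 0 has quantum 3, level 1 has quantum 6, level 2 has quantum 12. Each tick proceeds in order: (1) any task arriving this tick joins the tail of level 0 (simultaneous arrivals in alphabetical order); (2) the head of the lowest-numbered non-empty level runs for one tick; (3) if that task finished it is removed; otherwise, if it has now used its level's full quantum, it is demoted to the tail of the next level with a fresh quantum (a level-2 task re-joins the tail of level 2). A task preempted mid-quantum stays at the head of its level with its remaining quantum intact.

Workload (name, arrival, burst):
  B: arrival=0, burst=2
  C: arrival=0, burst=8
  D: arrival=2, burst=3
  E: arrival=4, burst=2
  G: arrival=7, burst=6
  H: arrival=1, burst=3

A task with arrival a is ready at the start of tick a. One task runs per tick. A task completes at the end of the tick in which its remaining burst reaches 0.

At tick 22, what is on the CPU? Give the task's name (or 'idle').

running at tick 22 = G

t=0: L0/L1/L2 = BC/-/- → run B
t=1: L0/L1/L2 = BCH/-/- → run B
t=2: L0/L1/L2 = CHD/-/- → run C
t=3: L0/L1/L2 = CHD/-/- → run C
t=4: L0/L1/L2 = CHDE/-/- → run C
t=5: L0/L1/L2 = HDE/C/- → run H
t=6: L0/L1/L2 = HDE/C/- → run H
t=7: L0/L1/L2 = HDEG/C/- → run H
t=8: L0/L1/L2 = DEG/C/- → run D
t=9: L0/L1/L2 = DEG/C/- → run D
t=10: L0/L1/L2 = DEG/C/- → run D
t=11: L0/L1/L2 = EG/C/- → run E
t=12: L0/L1/L2 = EG/C/- → run E
t=13: L0/L1/L2 = G/C/- → run G
t=14: L0/L1/L2 = G/C/- → run G
t=15: L0/L1/L2 = G/C/- → run G
t=16: L0/L1/L2 = -/CG/- → run C
t=17: L0/L1/L2 = -/CG/- → run C
t=18: L0/L1/L2 = -/CG/- → run C
t=19: L0/L1/L2 = -/CG/- → run C
t=20: L0/L1/L2 = -/CG/- → run C
t=21: L0/L1/L2 = -/G/- → run G
t=22: L0/L1/L2 = -/G/- → run G
t=23: L0/L1/L2 = -/G/- → run G
t=24: (idle)
t=25: (idle)
t=26: (idle)
t=27: (idle)
t=28: (idle)
t=29: (idle)
t=30: (idle)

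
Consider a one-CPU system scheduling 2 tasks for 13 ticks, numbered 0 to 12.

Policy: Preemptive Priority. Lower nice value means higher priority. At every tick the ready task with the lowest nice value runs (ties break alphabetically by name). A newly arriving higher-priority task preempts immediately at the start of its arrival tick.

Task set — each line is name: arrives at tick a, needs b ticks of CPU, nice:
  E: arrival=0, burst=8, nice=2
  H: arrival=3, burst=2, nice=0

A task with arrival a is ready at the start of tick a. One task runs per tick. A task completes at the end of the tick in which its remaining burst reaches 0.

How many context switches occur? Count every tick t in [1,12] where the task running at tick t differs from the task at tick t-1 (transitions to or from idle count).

context switches = 3

t=0: ready={E} → run E
t=1: ready={E} → run E
t=2: ready={E} → run E
t=3: ready={E,H} → run H
t=4: ready={E,H} → run H
t=5: ready={E} → run E
t=6: ready={E} → run E
t=7: ready={E} → run E
t=8: ready={E} → run E
t=9: ready={E} → run E
t=10: (idle)
t=11: (idle)
t=12: (idle)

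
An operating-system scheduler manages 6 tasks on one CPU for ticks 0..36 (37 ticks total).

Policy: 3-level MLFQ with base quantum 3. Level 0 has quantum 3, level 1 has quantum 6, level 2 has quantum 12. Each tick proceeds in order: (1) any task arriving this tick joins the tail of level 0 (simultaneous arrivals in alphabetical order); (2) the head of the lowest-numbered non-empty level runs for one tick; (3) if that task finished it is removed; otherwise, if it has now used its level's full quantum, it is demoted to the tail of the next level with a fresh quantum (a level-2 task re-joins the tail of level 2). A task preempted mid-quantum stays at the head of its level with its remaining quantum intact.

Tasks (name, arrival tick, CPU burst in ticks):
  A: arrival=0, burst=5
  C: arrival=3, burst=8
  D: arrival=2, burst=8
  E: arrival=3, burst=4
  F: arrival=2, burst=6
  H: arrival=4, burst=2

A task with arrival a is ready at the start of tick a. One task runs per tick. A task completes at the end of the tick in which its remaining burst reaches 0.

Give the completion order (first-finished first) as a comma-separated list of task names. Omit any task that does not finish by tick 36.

completion order = H, A, D, F, C, E

t=0: L0/L1/L2 = A/-/- → run A
t=1: L0/L1/L2 = A/-/- → run A
t=2: L0/L1/L2 = ADF/-/- → run A
t=3: L0/L1/L2 = DFCE/A/- → run D
t=4: L0/L1/L2 = DFCEH/A/- → run D
t=5: L0/L1/L2 = DFCEH/A/- → run D
t=6: L0/L1/L2 = FCEH/AD/- → run F
t=7: L0/L1/L2 = FCEH/AD/- → run F
t=8: L0/L1/L2 = FCEH/AD/- → run F
t=9: L0/L1/L2 = CEH/ADF/- → run C
t=10: L0/L1/L2 = CEH/ADF/- → run C
t=11: L0/L1/L2 = CEH/ADF/- → run C
t=12: L0/L1/L2 = EH/ADFC/- → run E
t=13: L0/L1/L2 = EH/ADFC/- → run E
t=14: L0/L1/L2 = EH/ADFC/- → run E
t=15: L0/L1/L2 = H/ADFCE/- → run H
t=16: L0/L1/L2 = H/ADFCE/- → run H
t=17: L0/L1/L2 = -/ADFCE/- → run A
t=18: L0/L1/L2 = -/ADFCE/- → run A
t=19: L0/L1/L2 = -/DFCE/- → run D
t=20: L0/L1/L2 = -/DFCE/- → run D
t=21: L0/L1/L2 = -/DFCE/- → run D
t=22: L0/L1/L2 = -/DFCE/- → run D
t=23: L0/L1/L2 = -/DFCE/- → run D
t=24: L0/L1/L2 = -/FCE/- → run F
t=25: L0/L1/L2 = -/FCE/- → run F
t=26: L0/L1/L2 = -/FCE/- → run F
t=27: L0/L1/L2 = -/CE/- → run C
t=28: L0/L1/L2 = -/CE/- → run C
t=29: L0/L1/L2 = -/CE/- → run C
t=30: L0/L1/L2 = -/CE/- → run C
t=31: L0/L1/L2 = -/CE/- → run C
t=32: L0/L1/L2 = -/E/- → run E
t=33: (idle)
t=34: (idle)
t=35: (idle)
t=36: (idle)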